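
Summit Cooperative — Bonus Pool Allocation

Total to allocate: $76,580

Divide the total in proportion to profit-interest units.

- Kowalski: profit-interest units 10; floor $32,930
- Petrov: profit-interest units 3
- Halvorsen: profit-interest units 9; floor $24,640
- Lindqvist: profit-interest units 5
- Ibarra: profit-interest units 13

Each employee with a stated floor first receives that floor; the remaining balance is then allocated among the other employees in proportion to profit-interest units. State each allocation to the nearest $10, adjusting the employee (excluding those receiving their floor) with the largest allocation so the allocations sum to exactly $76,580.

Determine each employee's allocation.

Kowalski: $32,930 | Petrov: $2,720 | Halvorsen: $24,640 | Lindqvist: $4,530 | Ibarra: $11,760

Guaranteed amounts: Kowalski $32,930; Halvorsen $24,640. Residual $19,010.
Residual split over remaining profit-interest units 21: Petrov 2,715.71 → $2,720; Lindqvist 4,526.19 → $4,530; Ibarra 11,768.10 → $11,770.
Rounding difference −$10 applied to Ibarra → $11,760.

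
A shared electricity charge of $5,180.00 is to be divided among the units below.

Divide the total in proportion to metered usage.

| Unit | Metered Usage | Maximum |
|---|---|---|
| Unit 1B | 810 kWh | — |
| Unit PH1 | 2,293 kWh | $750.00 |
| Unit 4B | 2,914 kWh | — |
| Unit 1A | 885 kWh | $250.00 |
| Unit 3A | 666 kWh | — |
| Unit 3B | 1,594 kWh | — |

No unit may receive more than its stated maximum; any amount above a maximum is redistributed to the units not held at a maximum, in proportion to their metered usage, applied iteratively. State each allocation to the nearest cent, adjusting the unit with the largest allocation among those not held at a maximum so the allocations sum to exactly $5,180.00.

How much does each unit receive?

Combined metered usage = 9,162.
Proportional shares (ignoring caps): Unit 1B 457.9568; Unit PH1 1,296.4134; Unit 4B 1,647.5136; Unit 1A 500.3602; Unit 3A 376.5422; Unit 3B 901.2137.
Capped: Unit PH1 ($750.00), Unit 1A ($250.00); balance $4,180.00 reallocated over remaining metered usage 5,984.
Shares after redistribution: Unit 1B 565.8088 → $565.81; Unit 4B 2,035.5147 → $2,035.51; Unit 3A 465.2206 → $465.22; Unit 3B 1,113.4559 → $1,113.46.

Unit 1B: $565.81 | Unit PH1: $750.00 | Unit 4B: $2,035.51 | Unit 1A: $250.00 | Unit 3A: $465.22 | Unit 3B: $1,113.46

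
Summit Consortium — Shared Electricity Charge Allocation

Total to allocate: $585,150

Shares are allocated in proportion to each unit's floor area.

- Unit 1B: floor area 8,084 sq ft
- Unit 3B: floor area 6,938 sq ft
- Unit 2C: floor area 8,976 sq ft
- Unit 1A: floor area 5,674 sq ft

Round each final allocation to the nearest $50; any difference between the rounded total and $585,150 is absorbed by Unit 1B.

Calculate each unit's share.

Unit 1B: $159,450 | Unit 3B: $136,800 | Unit 2C: $177,000 | Unit 1A: $111,900

Sum of floor area: 29,672.
Pro-rata amounts: Unit 1B 8,084/29,672 × $585,150 = 159,421.43; Unit 3B 6,938/29,672 × $585,150 = 136,821.61; Unit 2C 8,976/29,672 × $585,150 = 177,012.21; Unit 1A 5,674/29,672 × $585,150 = 111,894.75.
Rounded to nearest $50: Unit 1B $159,400; Unit 3B $136,800; Unit 2C $177,000; Unit 1A $111,900. Sum = $585,100.
Difference $585,150 − $585,100 = +$50 applied to Unit 1B: Unit 1B becomes $159,450.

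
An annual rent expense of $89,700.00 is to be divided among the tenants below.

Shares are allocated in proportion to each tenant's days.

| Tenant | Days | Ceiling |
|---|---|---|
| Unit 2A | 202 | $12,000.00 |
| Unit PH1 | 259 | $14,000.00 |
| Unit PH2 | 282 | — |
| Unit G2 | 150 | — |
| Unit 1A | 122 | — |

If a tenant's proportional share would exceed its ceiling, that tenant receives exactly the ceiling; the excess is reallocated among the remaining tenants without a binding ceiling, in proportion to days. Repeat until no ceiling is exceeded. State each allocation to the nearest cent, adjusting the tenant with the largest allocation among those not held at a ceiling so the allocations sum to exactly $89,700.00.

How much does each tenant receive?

Days total: 1,015.
Proportional shares (ignoring caps): Unit 2A 17,851.6256; Unit PH1 22,888.9655; Unit PH2 24,921.5764; Unit G2 13,256.1576; Unit 1A 10,781.6749.
Held at cap: Unit 2A ($12,000.00), Unit PH1 ($14,000.00); balance $63,700.00 reallocated over remaining days 554.
Redistributed shares: Unit PH2 32,424.9097 → $32,424.91; Unit G2 17,247.2924 → $17,247.29; Unit 1A 14,027.7978 → $14,027.80.

Unit 2A: $12,000.00 · Unit PH1: $14,000.00 · Unit PH2: $32,424.91 · Unit G2: $17,247.29 · Unit 1A: $14,027.80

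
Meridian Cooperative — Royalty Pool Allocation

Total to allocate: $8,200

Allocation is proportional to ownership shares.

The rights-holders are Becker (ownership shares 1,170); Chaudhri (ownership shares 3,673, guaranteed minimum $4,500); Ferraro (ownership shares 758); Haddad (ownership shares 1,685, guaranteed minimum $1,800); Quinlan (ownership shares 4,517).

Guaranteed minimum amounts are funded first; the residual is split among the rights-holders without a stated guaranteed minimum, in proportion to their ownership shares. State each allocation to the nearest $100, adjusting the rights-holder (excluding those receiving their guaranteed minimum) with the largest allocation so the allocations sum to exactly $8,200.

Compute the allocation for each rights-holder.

Fund the minimums — Chaudhri $4,500; Haddad $1,800. Balance $1,900.
Balance split over remaining ownership shares 6,445: Becker 344.92 → $300; Ferraro 223.46 → $200; Quinlan 1,331.62 → $1,300.
Rounding difference +$100 applied to Quinlan → $1,400.

Becker: $300 · Chaudhri: $4,500 · Ferraro: $200 · Haddad: $1,800 · Quinlan: $1,400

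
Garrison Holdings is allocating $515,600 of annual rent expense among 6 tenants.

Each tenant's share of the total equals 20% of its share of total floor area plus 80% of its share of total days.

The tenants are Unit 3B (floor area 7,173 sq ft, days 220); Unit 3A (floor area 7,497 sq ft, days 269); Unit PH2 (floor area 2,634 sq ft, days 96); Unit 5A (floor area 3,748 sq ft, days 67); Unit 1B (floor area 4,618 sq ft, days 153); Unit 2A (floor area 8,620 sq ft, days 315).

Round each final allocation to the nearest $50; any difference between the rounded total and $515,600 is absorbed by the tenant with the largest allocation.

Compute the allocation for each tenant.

Unit 3B: $102,600; Unit 3A: $121,600; Unit PH2: $43,300; Unit 5A: $35,950; Unit 1B: $70,250; Unit 2A: $141,900

Floor area total 34,290; days total 1,120.
Composite weights (20% floor area + 80% days): Unit 3B 0.1990; Unit 3A 0.2359; Unit PH2 0.0839; Unit 5A 0.0697; Unit 1B 0.1362; Unit 2A 0.2753.
Unrounded shares: Unit 3B 102,594.15; Unit 3A 121,614.52; Unit PH2 43,276.63; Unit 5A 35,946.47; Unit 1B 70,235.38; Unit 2A 141,932.85.
After rounding ($50): Unit 3B $102,600; Unit 3A $121,600; Unit PH2 $43,300; Unit 5A $35,950; Unit 1B $70,250; Unit 2A $141,950. Sum = $515,650.
Difference $515,600 − $515,650 = −$50 applied to largest allocation (Unit 2A): Unit 2A becomes $141,900.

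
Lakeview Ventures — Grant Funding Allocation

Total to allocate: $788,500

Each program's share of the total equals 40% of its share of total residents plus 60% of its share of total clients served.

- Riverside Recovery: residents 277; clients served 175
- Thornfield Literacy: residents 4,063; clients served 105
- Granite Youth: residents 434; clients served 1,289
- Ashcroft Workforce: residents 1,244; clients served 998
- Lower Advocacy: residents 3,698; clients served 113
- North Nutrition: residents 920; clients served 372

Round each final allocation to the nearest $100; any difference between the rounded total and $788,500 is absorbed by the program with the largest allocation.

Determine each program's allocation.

Riverside Recovery: $35,300 | Thornfield Literacy: $136,800 | Granite Youth: $212,700 | Ashcroft Workforce: $191,600 | Lower Advocacy: $127,200 | North Nutrition: $84,900

Totals — residents 10,636, clients served 3,052.
Combined weights (40% residents + 60% clients served): Riverside Recovery 0.0448; Thornfield Literacy 0.1734; Granite Youth 0.2697; Ashcroft Workforce 0.2430; Lower Advocacy 0.1613; North Nutrition 0.1077.
Pro-rata amounts: Riverside Recovery 35,341.45; Thornfield Literacy 136,760.60; Granite Youth 212,681.73; Ashcroft Workforce 191,592.66; Lower Advocacy 127,176.99; North Nutrition 84,946.56.
At nearest $100: Riverside Recovery $35,300; Thornfield Literacy $136,800; Granite Youth $212,700; Ashcroft Workforce $191,600; Lower Advocacy $127,200; North Nutrition $84,900. Sum = $788,500.
No rounding difference to absorb.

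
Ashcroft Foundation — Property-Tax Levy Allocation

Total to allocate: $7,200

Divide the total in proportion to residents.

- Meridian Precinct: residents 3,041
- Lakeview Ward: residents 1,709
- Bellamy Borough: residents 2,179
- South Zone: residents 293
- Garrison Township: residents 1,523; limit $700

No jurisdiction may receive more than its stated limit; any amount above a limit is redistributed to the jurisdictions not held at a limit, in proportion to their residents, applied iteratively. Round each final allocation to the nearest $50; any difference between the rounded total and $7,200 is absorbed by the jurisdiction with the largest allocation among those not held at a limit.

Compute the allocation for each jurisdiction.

Sum of residents: 8,745.
Unconstrained shares: Meridian Precinct 2,503.74; Lakeview Ward 1,407.07; Bellamy Borough 1,794.03; South Zone 241.23; Garrison Township 1,253.93.
Cap binds for Garrison Township ($700); residual $6,500 reallocated over remaining residents 7,222.
Redistributed shares: Meridian Precinct 2,736.98 → $2,750; Lakeview Ward 1,538.15 → $1,550; Bellamy Borough 1,961.16 → $1,950; South Zone 263.71 → $250.

Meridian Precinct: $2,750 | Lakeview Ward: $1,550 | Bellamy Borough: $1,950 | South Zone: $250 | Garrison Township: $700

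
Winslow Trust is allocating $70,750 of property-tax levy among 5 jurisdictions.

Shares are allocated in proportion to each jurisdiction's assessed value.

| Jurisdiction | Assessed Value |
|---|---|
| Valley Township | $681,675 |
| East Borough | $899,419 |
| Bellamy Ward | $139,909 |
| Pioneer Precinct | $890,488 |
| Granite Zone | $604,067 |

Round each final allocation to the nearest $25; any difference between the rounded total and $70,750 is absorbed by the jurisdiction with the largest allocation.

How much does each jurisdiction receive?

Total assessed value = 3,215,558.
Raw shares: Valley Township 681,675/3,215,558 × $70,750 = 14,998.49; East Borough 899,419/3,215,558 × $70,750 = 19,789.38; Bellamy Ward 139,909/3,215,558 × $70,750 = 3,078.33; Pioneer Precinct 890,488/3,215,558 × $70,750 = 19,592.88; Granite Zone 604,067/3,215,558 × $70,750 = 13,290.93.
Rounded to nearest $25: Valley Township $15,000; East Borough $19,800; Bellamy Ward $3,075; Pioneer Precinct $19,600; Granite Zone $13,300. Sum = $70,775.
Difference $70,750 − $70,775 = −$25 applied to largest allocation (East Borough): East Borough becomes $19,775.

Valley Township: $15,000 · East Borough: $19,775 · Bellamy Ward: $3,075 · Pioneer Precinct: $19,600 · Granite Zone: $13,300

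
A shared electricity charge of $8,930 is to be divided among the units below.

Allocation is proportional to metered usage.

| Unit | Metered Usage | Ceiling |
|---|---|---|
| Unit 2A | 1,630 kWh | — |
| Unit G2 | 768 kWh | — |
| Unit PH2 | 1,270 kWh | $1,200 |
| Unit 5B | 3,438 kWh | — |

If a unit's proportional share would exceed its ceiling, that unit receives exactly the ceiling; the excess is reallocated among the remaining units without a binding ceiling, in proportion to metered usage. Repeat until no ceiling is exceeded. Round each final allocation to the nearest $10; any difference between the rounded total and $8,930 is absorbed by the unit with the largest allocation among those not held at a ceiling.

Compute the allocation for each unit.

Unit 2A: $2,160; Unit G2: $1,020; Unit PH2: $1,200; Unit 5B: $4,550

Sum of metered usage: 7,106.
Pro-rata shares before constraints: Unit 2A 2,048.40; Unit G2 965.13; Unit PH2 1,595.99; Unit 5B 4,320.48.
Held at cap: Unit PH2 ($1,200); balance $7,730 reallocated over remaining metered usage 5,836.
Shares after redistribution: Unit 2A 2,159.00 → $2,160; Unit G2 1,017.24 → $1,020; Unit 5B 4,553.76 → $4,550.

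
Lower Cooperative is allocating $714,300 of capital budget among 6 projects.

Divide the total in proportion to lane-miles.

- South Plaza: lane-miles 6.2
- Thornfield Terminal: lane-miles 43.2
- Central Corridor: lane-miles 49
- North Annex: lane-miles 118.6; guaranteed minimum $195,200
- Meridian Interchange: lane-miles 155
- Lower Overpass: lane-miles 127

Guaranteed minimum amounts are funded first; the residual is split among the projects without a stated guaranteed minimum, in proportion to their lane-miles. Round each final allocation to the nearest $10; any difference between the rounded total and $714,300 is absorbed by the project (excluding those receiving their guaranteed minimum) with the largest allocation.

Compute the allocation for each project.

Fund the minimums — North Annex $195,200. Remaining pool $519,100.
Remaining pool split over remaining lane-miles 380.4: South Plaza 8,460.62 → $8,460; Thornfield Terminal 58,951.42 → $58,950; Central Corridor 66,866.19 → $66,870; Meridian Interchange 211,515.51 → $211,520; Lower Overpass 173,306.26 → $173,310.
Rounding difference −$10 applied to Meridian Interchange → $211,510.

South Plaza: $8,460 | Thornfield Terminal: $58,950 | Central Corridor: $66,870 | North Annex: $195,200 | Meridian Interchange: $211,510 | Lower Overpass: $173,310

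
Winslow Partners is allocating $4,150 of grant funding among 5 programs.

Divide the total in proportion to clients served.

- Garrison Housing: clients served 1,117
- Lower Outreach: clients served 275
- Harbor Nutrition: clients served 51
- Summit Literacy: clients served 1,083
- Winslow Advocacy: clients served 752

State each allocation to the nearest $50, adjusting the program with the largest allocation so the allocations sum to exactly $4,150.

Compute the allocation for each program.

Garrison Housing: $1,450 · Lower Outreach: $350 · Harbor Nutrition: $50 · Summit Literacy: $1,350 · Winslow Advocacy: $950

Combined clients served = 3,278.
Pro-rata amounts: Garrison Housing 1,117/3,278 × $4,150 = 1,414.14; Lower Outreach 275/3,278 × $4,150 = 348.15; Harbor Nutrition 51/3,278 × $4,150 = 64.57; Summit Literacy 1,083/3,278 × $4,150 = 1,371.10; Winslow Advocacy 752/3,278 × $4,150 = 952.04.
After rounding ($50): Garrison Housing $1,400; Lower Outreach $350; Harbor Nutrition $50; Summit Literacy $1,350; Winslow Advocacy $950. Sum = $4,100.
Difference $4,150 − $4,100 = +$50 applied to largest allocation (Garrison Housing): Garrison Housing becomes $1,450.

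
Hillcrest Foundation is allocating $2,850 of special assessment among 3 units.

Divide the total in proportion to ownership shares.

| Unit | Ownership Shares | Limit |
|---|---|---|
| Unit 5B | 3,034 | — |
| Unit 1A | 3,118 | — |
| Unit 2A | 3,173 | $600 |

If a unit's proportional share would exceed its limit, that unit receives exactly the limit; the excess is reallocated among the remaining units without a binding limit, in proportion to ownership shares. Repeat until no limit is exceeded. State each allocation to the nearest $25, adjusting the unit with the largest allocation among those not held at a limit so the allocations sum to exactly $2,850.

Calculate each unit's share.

Unit 5B: $1,100; Unit 1A: $1,150; Unit 2A: $600

Ownership shares total: 9,325.
Pro-rata shares before constraints: Unit 5B 927.28; Unit 1A 952.95; Unit 2A 969.76.
Capped: Unit 2A ($600); residual $2,250 reallocated over remaining ownership shares 6,152.
Shares after redistribution: Unit 5B 1,109.64 → $1,100; Unit 1A 1,140.36 → $1,150.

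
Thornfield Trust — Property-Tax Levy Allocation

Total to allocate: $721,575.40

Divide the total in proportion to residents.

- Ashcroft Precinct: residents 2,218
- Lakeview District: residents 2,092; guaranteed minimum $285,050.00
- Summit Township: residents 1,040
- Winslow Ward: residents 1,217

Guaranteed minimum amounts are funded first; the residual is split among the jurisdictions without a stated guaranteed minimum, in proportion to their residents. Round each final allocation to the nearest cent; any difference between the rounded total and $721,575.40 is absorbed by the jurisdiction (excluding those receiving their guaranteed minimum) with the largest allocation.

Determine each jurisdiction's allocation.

Fund the minimums — Lakeview District $285,050.00. Balance $436,525.40.
Balance split over remaining residents 4,475: Ashcroft Precinct 216,360.5223 → $216,360.52; Summit Township 101,449.4784 → $101,449.48; Winslow Ward 118,715.3993 → $118,715.40.

Ashcroft Precinct: $216,360.52; Lakeview District: $285,050.00; Summit Township: $101,449.48; Winslow Ward: $118,715.40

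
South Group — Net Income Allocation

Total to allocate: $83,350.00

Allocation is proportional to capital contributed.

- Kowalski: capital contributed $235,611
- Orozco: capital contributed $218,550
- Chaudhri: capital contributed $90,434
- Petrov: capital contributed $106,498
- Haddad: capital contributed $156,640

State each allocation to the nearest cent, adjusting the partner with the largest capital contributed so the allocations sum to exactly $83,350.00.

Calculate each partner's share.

Capital contributed total: 235,611 + 218,550 + 90,434 + 106,498 + 156,640 = 807,733.
Raw shares: Kowalski 24,312.7083; Orozco 22,552.1831; Chaudhri 9,331.8880; Petrov 10,989.5328; Haddad 16,163.6878.
At nearest cent: Kowalski $24,312.71; Orozco $22,552.18; Chaudhri $9,331.89; Petrov $10,989.53; Haddad $16,163.69. Sum = $83,350.00.
Sum already equals the total — no adjustment.

Kowalski: $24,312.71 | Orozco: $22,552.18 | Chaudhri: $9,331.89 | Petrov: $10,989.53 | Haddad: $16,163.69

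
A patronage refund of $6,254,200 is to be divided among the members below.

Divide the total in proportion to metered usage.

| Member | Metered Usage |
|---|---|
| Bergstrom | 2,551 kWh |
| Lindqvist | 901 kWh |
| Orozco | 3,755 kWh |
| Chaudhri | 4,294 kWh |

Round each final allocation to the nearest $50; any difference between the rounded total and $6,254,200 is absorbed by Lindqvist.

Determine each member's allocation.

Metered usage total: 11,501.
Pro-rata amounts: Bergstrom 2,551/11,501 × $6,254,200 = 1,387,224.08; Lindqvist 901/11,501 × $6,254,200 = 489,960.37; Orozco 3,755/11,501 × $6,254,200 = 2,041,954.70; Chaudhri 4,294/11,501 × $6,254,200 = 2,335,060.85.
At nearest $50: Bergstrom $1,387,200; Lindqvist $489,950; Orozco $2,041,950; Chaudhri $2,335,050. Sum = $6,254,150.
Difference $6,254,200 − $6,254,150 = +$50 applied to Lindqvist: Lindqvist becomes $490,000.

Bergstrom: $1,387,200; Lindqvist: $490,000; Orozco: $2,041,950; Chaudhri: $2,335,050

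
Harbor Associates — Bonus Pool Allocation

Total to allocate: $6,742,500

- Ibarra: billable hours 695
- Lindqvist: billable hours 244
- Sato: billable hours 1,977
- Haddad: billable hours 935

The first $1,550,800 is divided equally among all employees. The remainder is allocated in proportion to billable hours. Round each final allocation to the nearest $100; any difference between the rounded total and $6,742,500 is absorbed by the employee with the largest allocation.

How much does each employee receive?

Equal tier: $1,550,800 ÷ 4 = $387,700 apiece.
Remainder $5,191,700 by billable hours (total 3,851): Ibarra 936,959.62 → $937,000; Lindqvist 328,946.97 → $328,900; Sato 2,665,279.38 → $2,665,300; Haddad 1,260,514.02 → $1,260,500.
Totals: Ibarra $387,700 + $937,000 = $1,324,700; Lindqvist $387,700 + $328,900 = $716,600; Sato $387,700 + $2,665,300 = $3,053,000; Haddad $387,700 + $1,260,500 = $1,648,200.

Ibarra: $1,324,700; Lindqvist: $716,600; Sato: $3,053,000; Haddad: $1,648,200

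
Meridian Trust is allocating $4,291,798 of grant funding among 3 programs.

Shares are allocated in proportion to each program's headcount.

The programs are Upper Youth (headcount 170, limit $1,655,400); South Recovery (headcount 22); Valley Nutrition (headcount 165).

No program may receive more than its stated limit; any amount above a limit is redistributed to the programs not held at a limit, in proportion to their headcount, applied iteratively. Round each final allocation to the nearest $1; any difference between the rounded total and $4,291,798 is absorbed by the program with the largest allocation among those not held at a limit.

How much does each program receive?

Combined headcount = 357.
Pro-rata shares before constraints: Upper Youth 2,043,713.33; South Recovery 264,480.55; Valley Nutrition 1,983,604.12.
Held at cap: Upper Youth ($1,655,400); remaining pool $2,636,398 reallocated over remaining headcount 187.
Shares after redistribution: South Recovery 310,164.47 → $310,164; Valley Nutrition 2,326,233.53 → $2,326,234.

Upper Youth: $1,655,400 | South Recovery: $310,164 | Valley Nutrition: $2,326,234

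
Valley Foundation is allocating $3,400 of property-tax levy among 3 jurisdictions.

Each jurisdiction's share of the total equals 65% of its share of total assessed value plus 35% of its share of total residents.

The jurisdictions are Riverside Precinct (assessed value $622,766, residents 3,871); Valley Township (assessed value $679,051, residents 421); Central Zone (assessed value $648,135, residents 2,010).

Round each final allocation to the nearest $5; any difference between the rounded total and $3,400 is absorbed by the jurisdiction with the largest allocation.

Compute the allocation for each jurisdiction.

Riverside Precinct: $1,435 · Valley Township: $850 · Central Zone: $1,115

Assessed value total 1,949,952; residents total 6,302.
Blended shares (65% assessed value + 35% residents): Riverside Precinct 0.4226; Valley Township 0.2497; Central Zone 0.3277.
Raw shares: Riverside Precinct 1,436.78; Valley Township 849.11; Central Zone 1,114.12.
After rounding ($5): Riverside Precinct $1,435; Valley Township $850; Central Zone $1,115. Sum = $3,400.
No rounding difference to absorb.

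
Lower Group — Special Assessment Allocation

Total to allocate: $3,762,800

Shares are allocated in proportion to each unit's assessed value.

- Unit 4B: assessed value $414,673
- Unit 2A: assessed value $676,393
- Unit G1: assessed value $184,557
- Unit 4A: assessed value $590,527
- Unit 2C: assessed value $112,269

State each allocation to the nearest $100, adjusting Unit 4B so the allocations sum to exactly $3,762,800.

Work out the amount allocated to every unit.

Unit 4B: $788,800 · Unit 2A: $1,286,400 · Unit G1: $351,000 · Unit 4A: $1,123,100 · Unit 2C: $213,500

Assessed value total: 1,978,419.
Proportional shares: Unit 4B 414,673/1,978,419 × $3,762,800 = 788,675.99; Unit 2A 676,393/1,978,419 × $3,762,800 = 1,286,447.20; Unit G1 184,557/1,978,419 × $3,762,800 = 351,013.15; Unit 4A 590,527/1,978,419 × $3,762,800 = 1,123,136.70; Unit 2C 112,269/1,978,419 × $3,762,800 = 213,526.96.
After rounding ($100): Unit 4B $788,700; Unit 2A $1,286,400; Unit G1 $351,000; Unit 4A $1,123,100; Unit 2C $213,500. Sum = $3,762,700.
Difference $3,762,800 − $3,762,700 = +$100 applied to Unit 4B: Unit 4B becomes $788,800.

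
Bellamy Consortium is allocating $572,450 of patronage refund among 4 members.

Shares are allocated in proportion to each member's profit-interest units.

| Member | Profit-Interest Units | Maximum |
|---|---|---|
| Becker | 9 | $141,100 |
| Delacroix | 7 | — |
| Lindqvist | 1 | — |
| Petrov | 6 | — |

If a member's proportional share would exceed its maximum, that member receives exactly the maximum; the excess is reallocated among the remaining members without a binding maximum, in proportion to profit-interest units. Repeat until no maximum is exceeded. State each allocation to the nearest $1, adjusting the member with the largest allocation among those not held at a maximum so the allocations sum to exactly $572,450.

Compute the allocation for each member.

Combined profit-interest units = 23.
Pro-rata shares before constraints: Becker 224,002.17; Delacroix 174,223.91; Lindqvist 24,889.13; Petrov 149,334.78.
Capped: Becker ($141,100); residual $431,350 reallocated over remaining profit-interest units 14.
Redistributed shares: Delacroix 215,675.00 → $215,675; Lindqvist 30,810.71 → $30,811; Petrov 184,864.29 → $184,864.

Becker: $141,100 | Delacroix: $215,675 | Lindqvist: $30,811 | Petrov: $184,864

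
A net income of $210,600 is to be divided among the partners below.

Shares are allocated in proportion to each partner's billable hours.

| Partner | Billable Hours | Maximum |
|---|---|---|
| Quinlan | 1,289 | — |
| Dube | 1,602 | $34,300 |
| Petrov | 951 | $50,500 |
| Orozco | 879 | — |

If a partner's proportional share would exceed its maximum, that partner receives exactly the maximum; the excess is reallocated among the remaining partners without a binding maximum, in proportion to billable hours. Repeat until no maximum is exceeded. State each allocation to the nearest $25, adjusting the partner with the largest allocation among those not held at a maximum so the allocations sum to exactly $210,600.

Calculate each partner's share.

Combined billable hours = 4,721.
Pro-rata shares before constraints: Quinlan 57,501.25; Dube 71,463.93; Petrov 42,423.34; Orozco 39,211.48.
Capped: Dube ($34,300); residual $176,300 reallocated over remaining billable hours 3,119.
Capped: Petrov ($50,500); residual $125,800 reallocated over remaining billable hours 2,168.
Redistributed shares: Quinlan 74,795.30 → $74,800; Orozco 51,004.70 → $51,000.

Quinlan: $74,800 | Dube: $34,300 | Petrov: $50,500 | Orozco: $51,000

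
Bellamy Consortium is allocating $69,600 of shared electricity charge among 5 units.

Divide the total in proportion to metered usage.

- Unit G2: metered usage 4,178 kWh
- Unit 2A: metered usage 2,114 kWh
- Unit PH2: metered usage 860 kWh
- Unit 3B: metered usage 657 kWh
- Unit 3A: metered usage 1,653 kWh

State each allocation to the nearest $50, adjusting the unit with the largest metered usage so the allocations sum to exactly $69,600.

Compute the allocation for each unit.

Metered usage total: 9,462.
Raw shares: Unit G2 4,178/9,462 × $69,600 = 30,732.28; Unit 2A 2,114/9,462 × $69,600 = 15,550.03; Unit PH2 860/9,462 × $69,600 = 6,325.94; Unit 3B 657/9,462 × $69,600 = 4,832.72; Unit 3A 1,653/9,462 × $69,600 = 12,159.04.
After rounding ($50): Unit G2 $30,750; Unit 2A $15,550; Unit PH2 $6,350; Unit 3B $4,850; Unit 3A $12,150. Sum = $69,650.
Difference $69,600 − $69,650 = −$50 applied to largest metered usage (Unit G2): Unit G2 becomes $30,700.

Unit G2: $30,700 · Unit 2A: $15,550 · Unit PH2: $6,350 · Unit 3B: $4,850 · Unit 3A: $12,150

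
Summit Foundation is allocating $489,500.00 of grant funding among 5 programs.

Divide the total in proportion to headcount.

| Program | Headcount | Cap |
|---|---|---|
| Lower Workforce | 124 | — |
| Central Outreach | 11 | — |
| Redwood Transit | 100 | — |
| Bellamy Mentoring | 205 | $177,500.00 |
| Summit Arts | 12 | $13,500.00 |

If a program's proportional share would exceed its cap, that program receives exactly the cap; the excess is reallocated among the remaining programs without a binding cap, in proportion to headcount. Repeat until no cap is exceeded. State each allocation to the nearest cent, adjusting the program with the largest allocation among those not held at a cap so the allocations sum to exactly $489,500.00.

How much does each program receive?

Lower Workforce: $157,506.38 | Central Outreach: $13,972.34 | Redwood Transit: $127,021.28 | Bellamy Mentoring: $177,500.00 | Summit Arts: $13,500.00

Sum of headcount: 452.
Pro-rata shares before constraints: Lower Workforce 134,287.6106; Central Outreach 11,912.6106; Redwood Transit 108,296.4602; Bellamy Mentoring 222,007.7434; Summit Arts 12,995.5752.
Held at cap: Bellamy Mentoring ($177,500.00); remaining pool $312,000.00 reallocated over remaining headcount 247.
Held at cap: Summit Arts ($13,500.00); remaining pool $298,500.00 reallocated over remaining headcount 235.
Redistributed shares: Lower Workforce 157,506.3830 → $157,506.38; Central Outreach 13,972.3404 → $13,972.34; Redwood Transit 127,021.2766 → $127,021.28.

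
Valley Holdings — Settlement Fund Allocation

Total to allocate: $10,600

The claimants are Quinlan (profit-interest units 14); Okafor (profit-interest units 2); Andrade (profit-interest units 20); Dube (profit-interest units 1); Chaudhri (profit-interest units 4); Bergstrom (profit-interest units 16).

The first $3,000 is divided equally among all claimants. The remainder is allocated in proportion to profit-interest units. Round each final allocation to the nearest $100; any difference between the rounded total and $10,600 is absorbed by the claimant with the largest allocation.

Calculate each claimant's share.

Quinlan: $2,400 | Okafor: $800 | Andrade: $3,200 | Dube: $600 | Chaudhri: $1,000 | Bergstrom: $2,600

$3,000 shared equally gives $500 per claimant.
Remainder $7,600 by profit-interest units (total 57): Quinlan 1,866.67 → $1,900; Okafor 266.67 → $300; Andrade 2,666.67 → $2,700; Dube 133.33 → $100; Chaudhri 533.33 → $500; Bergstrom 2,133.33 → $2,100.
Totals: Quinlan $500 + $1,900 = $2,400; Okafor $500 + $300 = $800; Andrade $500 + $2,700 = $3,200; Dube $500 + $100 = $600; Chaudhri $500 + $500 = $1,000; Bergstrom $500 + $2,100 = $2,600.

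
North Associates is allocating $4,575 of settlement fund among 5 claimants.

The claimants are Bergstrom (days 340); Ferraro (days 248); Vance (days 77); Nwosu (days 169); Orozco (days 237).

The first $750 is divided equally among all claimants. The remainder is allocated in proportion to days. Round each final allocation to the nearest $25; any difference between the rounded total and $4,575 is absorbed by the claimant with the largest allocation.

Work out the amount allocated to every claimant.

$750 shared equally gives $150 per claimant.
Remainder $3,825 by days (total 1,071): Bergstrom 1,214.29 → $1,225; Ferraro 885.71 → $875; Vance 275.00 → $275; Nwosu 603.57 → $600; Orozco 846.43 → $850.
Totals: Bergstrom $150 + $1,225 = $1,375; Ferraro $150 + $875 = $1,025; Vance $150 + $275 = $425; Nwosu $150 + $600 = $750; Orozco $150 + $850 = $1,000.

Bergstrom: $1,375 · Ferraro: $1,025 · Vance: $425 · Nwosu: $750 · Orozco: $1,000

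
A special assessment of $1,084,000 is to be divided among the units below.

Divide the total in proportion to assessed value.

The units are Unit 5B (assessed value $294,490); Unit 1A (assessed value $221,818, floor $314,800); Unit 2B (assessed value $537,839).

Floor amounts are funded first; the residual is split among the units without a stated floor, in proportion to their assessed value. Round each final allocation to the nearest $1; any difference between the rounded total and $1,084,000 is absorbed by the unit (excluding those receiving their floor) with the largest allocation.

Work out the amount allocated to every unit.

Unit 5B: $272,154 | Unit 1A: $314,800 | Unit 2B: $497,046

Minimums first: Unit 1A $314,800. Balance $769,200.
Balance split over remaining assessed value 832,329: Unit 5B 272,154.05 → $272,154; Unit 2B 497,045.95 → $497,046.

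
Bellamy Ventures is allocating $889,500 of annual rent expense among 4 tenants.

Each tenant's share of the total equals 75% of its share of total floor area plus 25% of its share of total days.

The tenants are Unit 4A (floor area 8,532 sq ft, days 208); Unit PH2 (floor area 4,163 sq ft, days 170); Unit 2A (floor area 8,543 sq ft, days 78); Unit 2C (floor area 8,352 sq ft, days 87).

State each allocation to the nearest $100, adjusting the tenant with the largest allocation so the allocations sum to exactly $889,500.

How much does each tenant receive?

Totals — floor area 29,590, days 543.
Composite weights (75% floor area + 25% days): Unit 4A 0.3120; Unit PH2 0.1838; Unit 2A 0.2524; Unit 2C 0.2517.
Pro-rata amounts: Unit 4A 277,541.58; Unit PH2 163,477.60; Unit 2A 224,550.63; Unit 2C 223,930.19.
Rounded to nearest $100: Unit 4A $277,500; Unit PH2 $163,500; Unit 2A $224,600; Unit 2C $223,900. Sum = $889,500.
Rounded total matches; no reconciliation needed.

Unit 4A: $277,500 | Unit PH2: $163,500 | Unit 2A: $224,600 | Unit 2C: $223,900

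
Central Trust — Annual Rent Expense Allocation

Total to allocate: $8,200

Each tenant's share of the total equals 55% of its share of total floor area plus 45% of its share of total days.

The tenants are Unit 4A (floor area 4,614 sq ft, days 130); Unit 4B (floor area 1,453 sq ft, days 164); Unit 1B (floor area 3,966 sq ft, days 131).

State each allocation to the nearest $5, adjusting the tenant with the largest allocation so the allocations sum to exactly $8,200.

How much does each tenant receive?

Floor area total 10,033; days total 425.
Blended shares (55% floor area + 45% days): Unit 4A 0.3906; Unit 4B 0.2533; Unit 1B 0.3561.
Pro-rata amounts: Unit 4A 3,202.78; Unit 4B 2,077.05; Unit 1B 2,920.17.
After rounding ($5): Unit 4A $3,205; Unit 4B $2,075; Unit 1B $2,920. Sum = $8,200.
Sum already equals the total — no adjustment.

Unit 4A: $3,205 · Unit 4B: $2,075 · Unit 1B: $2,920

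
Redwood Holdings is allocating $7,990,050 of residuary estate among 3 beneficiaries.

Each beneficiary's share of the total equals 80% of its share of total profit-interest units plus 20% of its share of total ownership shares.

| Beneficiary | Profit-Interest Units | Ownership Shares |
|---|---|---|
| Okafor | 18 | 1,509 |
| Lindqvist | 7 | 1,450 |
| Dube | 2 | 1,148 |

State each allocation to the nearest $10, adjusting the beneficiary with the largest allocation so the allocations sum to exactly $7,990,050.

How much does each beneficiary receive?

Totals — profit-interest units 27, ownership shares 4,107.
Combined weights (80% profit-interest units + 20% ownership shares): Okafor 0.6068; Lindqvist 0.2780; Dube 0.1152.
Pro-rata amounts: Okafor 4,848,503.19; Lindqvist 2,221,382.19; Dube 920,164.62.
After rounding ($10): Okafor $4,848,500; Lindqvist $2,221,380; Dube $920,160. Sum = $7,990,040.
Difference $7,990,050 − $7,990,040 = +$10 applied to largest allocation (Okafor): Okafor becomes $4,848,510.

Okafor: $4,848,510; Lindqvist: $2,221,380; Dube: $920,160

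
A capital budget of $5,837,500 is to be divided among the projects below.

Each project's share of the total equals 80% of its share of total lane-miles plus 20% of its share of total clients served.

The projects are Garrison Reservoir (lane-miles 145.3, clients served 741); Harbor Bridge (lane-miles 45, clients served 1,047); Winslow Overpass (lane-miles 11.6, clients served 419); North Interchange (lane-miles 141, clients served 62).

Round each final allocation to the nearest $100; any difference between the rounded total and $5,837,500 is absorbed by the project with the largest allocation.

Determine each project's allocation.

Garrison Reservoir: $2,360,100 · Harbor Bridge: $1,151,600 · Winslow Overpass: $373,600 · North Interchange: $1,952,200

Lane-miles total 342.9; clients served total 2,269.
Combined weights (80% lane-miles + 20% clients served): Garrison Reservoir 0.4043; Harbor Bridge 0.1973; Winslow Overpass 0.0640; North Interchange 0.3344.
Raw shares: Garrison Reservoir 2,360,136.72; Harbor Bridge 1,151,588.31; Winslow Overpass 373,575.79; North Interchange 1,952,199.18.
At nearest $100: Garrison Reservoir $2,360,100; Harbor Bridge $1,151,600; Winslow Overpass $373,600; North Interchange $1,952,200. Sum = $5,837,500.
Sum already equals the total — no adjustment.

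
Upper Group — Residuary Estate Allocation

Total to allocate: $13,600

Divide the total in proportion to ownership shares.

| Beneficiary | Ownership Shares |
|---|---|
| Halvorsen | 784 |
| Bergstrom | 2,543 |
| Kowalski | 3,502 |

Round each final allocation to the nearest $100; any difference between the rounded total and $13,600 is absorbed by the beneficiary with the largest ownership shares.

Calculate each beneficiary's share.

Halvorsen: $1,600 · Bergstrom: $5,100 · Kowalski: $6,900

Combined ownership shares = 784 + 2,543 + 3,502 = 6,829.
Proportional shares: Halvorsen 1,561.34; Bergstrom 5,064.40; Kowalski 6,974.26.
Rounded to nearest $100: Halvorsen $1,600; Bergstrom $5,100; Kowalski $7,000. Sum = $13,700.
Difference $13,600 − $13,700 = −$100 applied to largest ownership shares (Kowalski): Kowalski becomes $6,900.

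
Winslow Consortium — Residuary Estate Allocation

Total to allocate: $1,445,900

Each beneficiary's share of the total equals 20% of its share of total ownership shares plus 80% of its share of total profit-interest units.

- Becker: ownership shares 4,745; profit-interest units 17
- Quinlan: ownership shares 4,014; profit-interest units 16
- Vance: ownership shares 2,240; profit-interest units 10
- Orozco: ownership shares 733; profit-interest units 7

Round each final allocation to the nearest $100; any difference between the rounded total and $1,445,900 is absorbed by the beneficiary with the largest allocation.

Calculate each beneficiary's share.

Ownership shares total 11,732; profit-interest units total 50.
Combined weights (20% ownership shares + 80% profit-interest units): Becker 0.3529; Quinlan 0.3244; Vance 0.1982; Orozco 0.1245.
Raw shares: Becker 510,243.47; Quinlan 469,090.78; Vance 286,557.37; Orozco 180,008.39.
After rounding ($100): Becker $510,200; Quinlan $469,100; Vance $286,600; Orozco $180,000. Sum = $1,445,900.
No rounding difference to absorb.

Becker: $510,200; Quinlan: $469,100; Vance: $286,600; Orozco: $180,000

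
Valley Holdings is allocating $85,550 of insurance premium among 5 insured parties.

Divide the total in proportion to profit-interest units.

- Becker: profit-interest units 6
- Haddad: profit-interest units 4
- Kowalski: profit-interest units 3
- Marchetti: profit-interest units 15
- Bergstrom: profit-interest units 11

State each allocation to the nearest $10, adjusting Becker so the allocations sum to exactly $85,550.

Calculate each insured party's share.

Becker: $13,170 · Haddad: $8,770 · Kowalski: $6,580 · Marchetti: $32,900 · Bergstrom: $24,130

Profit-interest units total: 39.
Unrounded shares: Becker 6/39 × $85,550 = 13,161.54; Haddad 4/39 × $85,550 = 8,774.36; Kowalski 3/39 × $85,550 = 6,580.77; Marchetti 15/39 × $85,550 = 32,903.85; Bergstrom 11/39 × $85,550 = 24,129.49.
Rounded to nearest $10: Becker $13,160; Haddad $8,770; Kowalski $6,580; Marchetti $32,900; Bergstrom $24,130. Sum = $85,540.
Difference $85,550 − $85,540 = +$10 applied to Becker: Becker becomes $13,170.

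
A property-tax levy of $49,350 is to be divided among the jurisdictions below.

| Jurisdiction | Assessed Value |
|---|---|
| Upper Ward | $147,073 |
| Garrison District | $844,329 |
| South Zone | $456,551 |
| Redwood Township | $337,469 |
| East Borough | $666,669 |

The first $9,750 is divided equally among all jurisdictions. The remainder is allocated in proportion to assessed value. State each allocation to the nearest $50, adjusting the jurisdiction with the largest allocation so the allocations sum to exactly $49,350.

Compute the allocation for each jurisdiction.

Upper Ward: $4,350 | Garrison District: $15,600 | South Zone: $9,300 | Redwood Township: $7,400 | East Borough: $12,700

$9,750 shared equally gives $1,950 per jurisdiction.
Remainder $39,600 by assessed value (total 2,452,091): Upper Ward 2,375.15 → $2,400; Garrison District 13,635.48 → $13,650; South Zone 7,373.06 → $7,350; Redwood Township 5,449.95 → $5,450; East Borough 10,766.36 → $10,750.
Totals: Upper Ward $1,950 + $2,400 = $4,350; Garrison District $1,950 + $13,650 = $15,600; South Zone $1,950 + $7,350 = $9,300; Redwood Township $1,950 + $5,450 = $7,400; East Borough $1,950 + $10,750 = $12,700.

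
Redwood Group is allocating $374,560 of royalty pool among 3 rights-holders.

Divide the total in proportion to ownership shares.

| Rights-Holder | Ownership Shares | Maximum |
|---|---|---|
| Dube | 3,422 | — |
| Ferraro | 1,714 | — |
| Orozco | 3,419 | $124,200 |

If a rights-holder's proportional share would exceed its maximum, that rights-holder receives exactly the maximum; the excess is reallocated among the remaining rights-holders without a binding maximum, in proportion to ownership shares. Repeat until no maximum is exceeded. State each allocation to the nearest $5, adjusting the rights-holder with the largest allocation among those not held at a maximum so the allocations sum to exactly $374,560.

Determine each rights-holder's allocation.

Sum of ownership shares: 8,555.
Proportional shares (ignoring caps): Dube 149,824.00; Ferraro 75,043.35; Orozco 149,692.65.
Cap binds for Orozco ($124,200); residual $250,360 reallocated over remaining ownership shares 5,136.
Redistributed shares: Dube 166,809.17 → $166,810; Ferraro 83,550.83 → $83,550.

Dube: $166,810; Ferraro: $83,550; Orozco: $124,200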